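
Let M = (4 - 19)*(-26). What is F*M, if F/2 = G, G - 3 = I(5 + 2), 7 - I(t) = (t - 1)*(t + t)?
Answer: -57720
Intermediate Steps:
I(t) = 7 - 2*t*(-1 + t) (I(t) = 7 - (t - 1)*(t + t) = 7 - (-1 + t)*2*t = 7 - 2*t*(-1 + t))
G = -74 (G = 3 + (7 - 2*(5 + 2)² + 2*(5 + 2)) = 3 + (7 - 2*7² + 2*7) = 3 + (7 - 2*49 + 14) = 3 + (7 - 98 + 14) = 3 - 77 = -74)
F = -148 (F = 2*(-74) = -148)
M = 390 (M = -15*(-26) = 390)
F*M = -148*390 = -57720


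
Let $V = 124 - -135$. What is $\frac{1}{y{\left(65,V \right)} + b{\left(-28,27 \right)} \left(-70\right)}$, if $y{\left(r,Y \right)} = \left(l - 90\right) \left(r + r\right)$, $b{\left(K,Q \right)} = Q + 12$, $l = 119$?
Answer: $\frac{1}{1040} \approx 0.00096154$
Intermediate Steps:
$V = 259$ ($V = 124 + 135 = 259$)
$b{\left(K,Q \right)} = 12 + Q$
$y{\left(r,Y \right)} = 58 r$ ($y{\left(r,Y \right)} = \left(119 - 90\right) \left(r + r\right) = 29 \cdot 2 r = 58 r$)
$\frac{1}{y{\left(65,V \right)} + b{\left(-28,27 \right)} \left(-70\right)} = \frac{1}{58 \cdot 65 + \left(12 + 27\right) \left(-70\right)} = \frac{1}{3770 + 39 \left(-70\right)} = \frac{1}{3770 - 2730} = \frac{1}{1040}$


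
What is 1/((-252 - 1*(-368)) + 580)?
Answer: 1/696 ≈ 0.0014368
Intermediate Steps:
1/((-252 - 1*(-368)) + 580) = 1/((-252 + 368) + 580) = 1/(116 + 580) = 1/696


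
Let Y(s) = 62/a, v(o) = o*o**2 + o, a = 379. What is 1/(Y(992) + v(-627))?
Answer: -379/93420661228 ≈ -4.0569e-9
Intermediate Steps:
v(o) = o + o**3 (v(o) = o**3 + o = o + o**3)
Y(s) = 62/379
1/(Y(992) + v(-627)) = 1/(62/379 + (-627 + (-627)**3)) = 1/(62/379 + (-627 - 246491883)) = 1/(62/379 - 246492510) = 1/(-93420661228/379) = -379/93420661228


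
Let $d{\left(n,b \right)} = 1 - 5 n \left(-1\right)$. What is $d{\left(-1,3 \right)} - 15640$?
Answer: $-15644$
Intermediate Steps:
$d{\left(n,b \right)} = 1 + 5 n$ ($d{\left(n,b \right)} = 1 - 5 \left(- n\right) = 1 + 5 n$)
$d{\left(-1,3 \right)} - 15640 = \left(1 + 5 \left(-1\right)\right) - 15640 = \left(1 - 5\right) - 15640 = -4 - 15640 = -15644$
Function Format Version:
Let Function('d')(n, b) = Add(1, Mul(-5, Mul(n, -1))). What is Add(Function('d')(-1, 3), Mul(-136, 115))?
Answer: -15644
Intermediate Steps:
Function('d')(n, b) = Add(1, Mul(5, n)) (Function('d')(n, b) = Add(1, Mul(-5, Mul(-1, n))) = Add(1, Mul(5, n)))
Add(Function('d')(-1, 3), Mul(-136, 115)) = Add(Add(1, Mul(5, -1)), Mul(-136, 115)) = Add(Add(1, -5), -15640) = Add(-4, -15640) = -15644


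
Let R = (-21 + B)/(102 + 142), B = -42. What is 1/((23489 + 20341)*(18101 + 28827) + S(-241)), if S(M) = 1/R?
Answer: 63/129581816876 ≈ 4.8618e-10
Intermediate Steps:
R = -63/244 (R = (-21 - 42)/(102 + 142) = -63/244 ≈ -0.25820)
S(M) = -244/63 (S(M) = 1/(-63/244) = -244/63)
1/((23489 + 20341)*(18101 + 28827) + S(-241)) = 1/((23489 + 20341)*(18101 + 28827) - 244/63) = 1/(43830*46928 - 244/63) = 1/(2056854240 - 244/63) = 1/(129581816876/63) = 63/129581816876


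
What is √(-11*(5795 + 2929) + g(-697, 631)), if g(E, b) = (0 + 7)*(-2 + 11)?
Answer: I*√95901 ≈ 309.68*I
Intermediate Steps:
g(E, b) = 63 (g(E, b) = 7*9 = 63)
√(-11*(5795 + 2929) + g(-697, 631)) = √(-11*(5795 + 2929) + 63) = √(-11*8724 + 63) = √(-95964 + 63) = √(-95901) = I*√95901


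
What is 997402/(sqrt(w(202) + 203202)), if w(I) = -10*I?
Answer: 498701*sqrt(201182)/100591 ≈ 2223.7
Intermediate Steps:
997402/(sqrt(w(202) + 203202)) = 997402/(sqrt(-10*202 + 203202)) = 997402/(sqrt(-2020 + 203202)) = 997402/(sqrt(201182)) = 997402*(sqrt(201182)/201182) = 498701*sqrt(201182)/100591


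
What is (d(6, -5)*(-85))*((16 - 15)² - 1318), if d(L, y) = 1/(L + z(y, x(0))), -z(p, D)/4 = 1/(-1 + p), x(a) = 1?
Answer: 67167/4 ≈ 16792.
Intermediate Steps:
z(p, D) = -4/(-1 + p)
d(L, y) = 1/(L - 4/(-1 + y))
(d(6, -5)*(-85))*((16 - 15)² - 1318) = (((-1 - 5)/(-4 + 6*(-1 - 5)))*(-85))*((16 - 15)² - 1318) = ((-6/(-4 + 6*(-6)))*(-85))*(1² - 1318) = ((-6/(-4 - 36))*(-85))*(1 - 1318) = ((-6/(-40))*(-85))*(-1317) = (-1/40*(-6)*(-85))*(-1317) = ((3/20)*(-85))*(-1317) = -51/4*(-1317) = 67167/4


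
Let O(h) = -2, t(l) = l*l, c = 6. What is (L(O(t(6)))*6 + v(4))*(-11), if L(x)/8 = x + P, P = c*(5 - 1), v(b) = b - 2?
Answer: -11638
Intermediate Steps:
t(l) = l²
v(b) = -2 + b
P = 24 (P = 6*(5 - 1) = 6*4 = 24)
L(x) = 192 + 8*x (L(x) = 8*(x + 24) = 8*(24 + x) = 192 + 8*x)
(L(O(t(6)))*6 + v(4))*(-11) = ((192 + 8*(-2))*6 + (-2 + 4))*(-11) = ((192 - 16)*6 + 2)*(-11) = (176*6 + 2)*(-11) = (1056 + 2)*(-11) = 1058*(-11) = -11638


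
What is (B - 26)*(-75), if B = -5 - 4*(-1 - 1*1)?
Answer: 1725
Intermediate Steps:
B = 3 (B = -5 - 4*(-1 - 1) = -5 - 4*(-2) = -5 + 8 = 3)
(B - 26)*(-75) = (3 - 26)*(-75) = -23*(-75) = 1725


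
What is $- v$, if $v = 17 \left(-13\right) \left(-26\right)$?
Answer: $-5746$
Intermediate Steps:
$v = 5746$ ($v = \left(-221\right) \left(-26\right) = 5746$)
$- v = \left(-1\right) 5746 = -5746$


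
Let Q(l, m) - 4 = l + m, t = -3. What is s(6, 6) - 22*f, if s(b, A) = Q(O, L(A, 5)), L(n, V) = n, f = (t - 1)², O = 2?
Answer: -340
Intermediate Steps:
f = 16 (f = (-3 - 1)² = (-4)² = 16)
Q(l, m) = 4 + l + m (Q(l, m) = 4 + (l + m) = 4 + l + m)
s(b, A) = 6 + A (s(b, A) = 4 + 2 + A = 6 + A)
s(6, 6) - 22*f = (6 + 6) - 22*16 = 12 - 352 = -340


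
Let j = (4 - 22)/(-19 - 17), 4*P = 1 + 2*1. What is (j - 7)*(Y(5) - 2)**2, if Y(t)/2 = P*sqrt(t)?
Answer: -793/8 + 39*sqrt(5) ≈ -11.918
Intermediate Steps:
P = 3/4 (P = (1 + 2*1)/4 = (1 + 2)/4 = (1/4)*3 = 3/4 ≈ 0.75000)
Y(t) = 3*sqrt(t)/2 (Y(t) = 2*(3*sqrt(t)/4) = 3*sqrt(t)/2)
j = 1/2 (j = -18/(-36) = -18*(-1/36) = 1/2 ≈ 0.50000)
(j - 7)*(Y(5) - 2)**2 = (1/2 - 7)*(3*sqrt(5)/2 - 2)**2 = -13*(-2 + 3*sqrt(5)/2)**2/2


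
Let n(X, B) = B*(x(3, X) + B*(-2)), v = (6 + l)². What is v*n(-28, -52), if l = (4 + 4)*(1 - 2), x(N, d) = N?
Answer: -22256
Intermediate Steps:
l = -8 (l = 8*(-1) = -8)
v = 4 (v = (6 - 8)² = (-2)² = 4)
n(X, B) = B*(3 - 2*B) (n(X, B) = B*(3 + B*(-2)) = B*(3 - 2*B))
v*n(-28, -52) = 4*(-52*(3 - 2*(-52))) = 4*(-52*(3 + 104)) = 4*(-52*107) = 4*(-5564) = -22256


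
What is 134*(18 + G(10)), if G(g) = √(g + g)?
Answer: 2412 + 268*√5 ≈ 3011.3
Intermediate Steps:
G(g) = √2*√g (G(g) = √(2*g) = √2*√g)
134*(18 + G(10)) = 134*(18 + √2*√10) = 134*(18 + 2*√5) = 2412 + 268*√5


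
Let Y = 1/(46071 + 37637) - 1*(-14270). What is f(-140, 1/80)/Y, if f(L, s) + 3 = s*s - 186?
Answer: -25313278273/1911221057600 ≈ -0.013245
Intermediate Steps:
f(L, s) = -189 + s**2 (f(L, s) = -3 + (s*s - 186) = -3 + (s**2 - 186) = -3 + (-186 + s**2) = -189 + s**2)
Y = 1194513161/83708 (Y = 1/83708 + 14270 = 1194513161/83708 ≈ 14270.)
f(-140, 1/80)/Y = (-189 + (1/80)**2)/(1194513161/83708) = (-189 + (1/80)**2)*(83708/1194513161) = (-189 + 1/6400)*(83708/1194513161) = -1209599/6400*83708/1194513161 = -25313278273/1911221057600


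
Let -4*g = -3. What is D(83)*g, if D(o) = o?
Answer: 249/4 ≈ 62.250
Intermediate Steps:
g = ¾ (g = -¼*(-3) = ¾ ≈ 0.75000)
D(83)*g = 83*(¾) = 249/4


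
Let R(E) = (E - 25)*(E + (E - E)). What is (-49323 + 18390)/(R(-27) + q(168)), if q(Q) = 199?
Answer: -4419/229 ≈ -19.297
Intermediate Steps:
R(E) = E*(-25 + E) (R(E) = (-25 + E)*(E + 0) = (-25 + E)*E = E*(-25 + E))
(-49323 + 18390)/(R(-27) + q(168)) = (-49323 + 18390)/(-27*(-25 - 27) + 199) = -30933/(-27*(-52) + 199) = -30933/(1404 + 199) = -30933/1603 = -30933*1/1603 = -4419/229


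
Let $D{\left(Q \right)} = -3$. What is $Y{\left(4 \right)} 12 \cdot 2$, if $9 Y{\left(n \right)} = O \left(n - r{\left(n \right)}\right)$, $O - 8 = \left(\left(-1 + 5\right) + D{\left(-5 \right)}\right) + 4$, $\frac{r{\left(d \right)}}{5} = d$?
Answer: $- \frac{1664}{3} \approx -554.67$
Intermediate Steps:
$r{\left(d \right)} = 5 d$
$O = 13$ ($O = 8 + \left(\left(\left(-1 + 5\right) - 3\right) + 4\right) = 8 + \left(\left(4 - 3\right) + 4\right) = 8 + \left(1 + 4\right) = 8 + 5 = 13$)
$Y{\left(n \right)} = - \frac{52 n}{9}$ ($Y{\left(n \right)} = \frac{13 \left(n - 5 n\right)}{9} = \frac{13 \left(- 4 n\right)}{9} = \frac{\left(-52\right) n}{9} = - \frac{52 n}{9}$)
$Y{\left(4 \right)} 12 \cdot 2 = \left(- \frac{52}{9}\right) 4 \cdot 12 \cdot 2 = \left(- \frac{208}{9}\right) 12 \cdot 2 = \left(- \frac{832}{3}\right) 2 = - \frac{1664}{3}$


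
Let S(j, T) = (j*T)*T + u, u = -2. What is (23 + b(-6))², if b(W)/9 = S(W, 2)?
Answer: 44521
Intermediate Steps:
S(j, T) = -2 + j*T² (S(j, T) = (j*T)*T - 2 = (T*j)*T - 2 = j*T² - 2 = -2 + j*T²)
b(W) = -18 + 36*W (b(W) = 9*(-2 + W*2²) = 9*(-2 + W*4) = 9*(-2 + 4*W) = -18 + 36*W)
(23 + b(-6))² = (23 + (-18 + 36*(-6)))² = (23 + (-18 - 216))² = (23 - 234)² = (-211)² = 44521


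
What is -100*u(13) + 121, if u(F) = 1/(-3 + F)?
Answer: 111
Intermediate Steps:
-100*u(13) + 121 = -100/(-3 + 13) + 121 = -100/10 + 121 = -100*⅒ + 121 = -10 + 121 = 111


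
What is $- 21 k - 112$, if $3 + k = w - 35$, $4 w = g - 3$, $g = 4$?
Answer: $\frac{2723}{4} \approx 680.75$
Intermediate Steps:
$w = \frac{1}{4}$ ($w = \frac{4 - 3}{4} = \frac{1}{4} \cdot 1 = \frac{1}{4} \approx 0.25$)
$k = - \frac{151}{4}$ ($k = -3 + \left(\frac{1}{4} - 35\right) = -3 - \frac{139}{4} = - \frac{151}{4} \approx -37.75$)
$- 21 k - 112 = \left(-21\right) \left(- \frac{151}{4}\right) - 112 = \frac{3171}{4} - 112 = \frac{2723}{4}$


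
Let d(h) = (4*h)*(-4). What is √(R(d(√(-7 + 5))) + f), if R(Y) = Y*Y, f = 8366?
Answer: √7854 ≈ 88.623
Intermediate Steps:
d(h) = -16*h
R(Y) = Y²
√(R(d(√(-7 + 5))) + f) = √((-16*√(-7 + 5))² + 8366) = √((-16*I*√2)² + 8366) = √(-512 + 8366) = √7854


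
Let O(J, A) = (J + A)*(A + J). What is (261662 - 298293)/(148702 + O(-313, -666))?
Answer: -36631/1107143 ≈ -0.033086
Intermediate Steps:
O(J, A) = (A + J)² (O(J, A) = (A + J)*(A + J) = (A + J)²)
(261662 - 298293)/(148702 + O(-313, -666)) = (261662 - 298293)/(148702 + (-666 - 313)²) = -36631/(148702 + (-979)²) = -36631/(148702 + 958441) = -36631/1107143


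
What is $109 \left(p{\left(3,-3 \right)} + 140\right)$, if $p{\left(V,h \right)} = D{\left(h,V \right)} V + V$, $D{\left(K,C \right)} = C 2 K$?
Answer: $9701$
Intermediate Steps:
$D{\left(K,C \right)} = 2 C K$
$p{\left(V,h \right)} = V + 2 h V^{2}$ ($p{\left(V,h \right)} = 2 V h V + V = 2 h V^{2} + V = V + 2 h V^{2}$)
$109 \left(p{\left(3,-3 \right)} + 140\right) = 109 \left(3 \left(1 + 2 \cdot 3 \left(-3\right)\right) + 140\right) = 109 \left(3 \left(1 - 18\right) + 140\right) = 109 \left(3 \left(-17\right) + 140\right) = 109 \left(-51 + 140\right) = 109 \cdot 89 = 9701$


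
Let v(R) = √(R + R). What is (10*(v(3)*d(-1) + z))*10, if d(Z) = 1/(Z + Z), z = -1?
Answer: -100 - 50*√6 ≈ -222.47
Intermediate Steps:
d(Z) = 1/(2*Z)
v(R) = √2*√R (v(R) = √(2*R) = √2*√R)
(10*(v(3)*d(-1) + z))*10 = (10*((√2*√3)*((½)/(-1)) - 1))*10 = (10*(√6*((½)*(-1)) - 1))*10 = (10*(√6*(-½) - 1))*10 = (10*(-√6/2 - 1))*10 = (10*(-1 - √6/2))*10 = (-10 - 5*√6)*10 = -100 - 50*√6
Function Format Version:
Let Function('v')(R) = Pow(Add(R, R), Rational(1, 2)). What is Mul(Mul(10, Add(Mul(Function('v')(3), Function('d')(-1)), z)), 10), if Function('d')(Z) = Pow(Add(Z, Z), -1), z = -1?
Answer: Add(-100, Mul(-50, Pow(6, Rational(1, 2)))) ≈ -222.47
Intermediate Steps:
Function('d')(Z) = Mul(Rational(1, 2), Pow(Z, -1)) (Function('d')(Z) = Pow(Mul(2, Z), -1) = Mul(Rational(1, 2), Pow(Z, -1)))
Function('v')(R) = Mul(Pow(2, Rational(1, 2)), Pow(R, Rational(1, 2))) (Function('v')(R) = Pow(Mul(2, R), Rational(1, 2)) = Mul(Pow(2, Rational(1, 2)), Pow(R, Rational(1, 2))))
Mul(Mul(10, Add(Mul(Function('v')(3), Function('d')(-1)), z)), 10) = Mul(Mul(10, Add(Mul(Mul(Pow(2, Rational(1, 2)), Pow(3, Rational(1, 2))), Mul(Rational(1, 2), Pow(-1, -1))), -1)), 10) = Mul(Mul(10, Add(Mul(Pow(6, Rational(1, 2)), Mul(Rational(1, 2), -1)), -1)), 10) = Mul(Mul(10, Add(Mul(Pow(6, Rational(1, 2)), Rational(-1, 2)), -1)), 10) = Mul(Mul(10, Add(Mul(Rational(-1, 2), Pow(6, Rational(1, 2))), -1)), 10) = Mul(Mul(10, Add(-1, Mul(Rational(-1, 2), Pow(6, Rational(1, 2))))), 10) = Mul(Add(-10, Mul(-5, Pow(6, Rational(1, 2)))), 10) = Add(-100, Mul(-50, Pow(6, Rational(1, 2))))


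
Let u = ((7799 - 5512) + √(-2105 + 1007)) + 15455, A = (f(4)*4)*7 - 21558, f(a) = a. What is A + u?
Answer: -3704 + 3*I*√122 ≈ -3704.0 + 33.136*I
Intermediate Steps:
A = -21446 (A = (4*4)*7 - 21558 = 16*7 - 21558 = 112 - 21558 = -21446)
u = 17742 + 3*I*√122 (u = (2287 + √(-1098)) + 15455 = (2287 + 3*I*√122) + 15455 = 17742 + 3*I*√122 ≈ 17742.0 + 33.136*I)
A + u = -21446 + (17742 + 3*I*√122) = -3704 + 3*I*√122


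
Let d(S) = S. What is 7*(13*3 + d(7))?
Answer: 322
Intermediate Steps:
7*(13*3 + d(7)) = 7*(13*3 + 7) = 7*(39 + 7) = 7*46 = 322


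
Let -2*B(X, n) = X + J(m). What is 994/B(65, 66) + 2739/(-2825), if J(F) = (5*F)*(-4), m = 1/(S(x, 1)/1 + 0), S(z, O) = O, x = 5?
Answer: -1147871/25425 ≈ -45.147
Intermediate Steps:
m = 1 (m = 1/(1/1 + 0) = 1/(1*1 + 0) = 1/(1 + 0) = 1/1 = 1)
J(F) = -20*F
B(X, n) = 10 - X/2 (B(X, n) = -(X - 20*1)/2 = -(X - 20)/2 = -(-20 + X)/2 = 10 - X/2)
994/B(65, 66) + 2739/(-2825) = 994/(10 - ½*65) + 2739/(-2825) = 994/(10 - 65/2) + 2739*(-1/2825) = 994/(-45/2) - 2739/2825 = 994*(-2/45) - 2739/2825 = -1988/45 - 2739/2825 = -1147871/25425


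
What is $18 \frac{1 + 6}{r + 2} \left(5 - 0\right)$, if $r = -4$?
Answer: $-315$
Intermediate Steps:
$18 \frac{1 + 6}{r + 2} \left(5 - 0\right) = 18 \frac{1 + 6}{-4 + 2} \left(5 - 0\right) = 18 \frac{7}{-2} \left(5 + 0\right) = 18 \cdot 7 \left(- \frac{1}{2}\right) 5 = 18 \left(- \frac{7}{2}\right) 5 = \left(-63\right) 5 = -315$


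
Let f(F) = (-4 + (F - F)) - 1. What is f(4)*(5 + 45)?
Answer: -250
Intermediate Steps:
f(F) = -5 (f(F) = (-4 + 0) - 1 = -4 - 1 = -5)
f(4)*(5 + 45) = -5*(5 + 45) = -5*50 = -250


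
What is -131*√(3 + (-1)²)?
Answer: -262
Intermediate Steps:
-131*√(3 + (-1)²) = -131*√(3 + 1) = -131*√4 = -131*2 = -262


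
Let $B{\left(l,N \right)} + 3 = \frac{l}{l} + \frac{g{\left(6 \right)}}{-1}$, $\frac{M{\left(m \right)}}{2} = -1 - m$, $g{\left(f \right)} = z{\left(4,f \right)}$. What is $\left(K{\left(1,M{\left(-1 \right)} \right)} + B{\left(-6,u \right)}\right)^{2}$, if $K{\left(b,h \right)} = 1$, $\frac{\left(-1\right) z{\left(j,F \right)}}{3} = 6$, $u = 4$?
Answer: $289$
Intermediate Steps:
$z{\left(j,F \right)} = -18$ ($z{\left(j,F \right)} = \left(-3\right) 6 = -18$)
$g{\left(f \right)} = -18$
$M{\left(m \right)} = -2 - 2 m$ ($M{\left(m \right)} = 2 \left(-1 - m\right) = -2 - 2 m$)
$B{\left(l,N \right)} = 16$ ($B{\left(l,N \right)} = -3 + \left(\frac{l}{l} - \frac{18}{-1}\right) = -3 + \left(1 - -18\right) = -3 + \left(1 + 18\right) = -3 + 19 = 16$)
$\left(K{\left(1,M{\left(-1 \right)} \right)} + B{\left(-6,u \right)}\right)^{2} = \left(1 + 16\right)^{2} = 17^{2} = 289$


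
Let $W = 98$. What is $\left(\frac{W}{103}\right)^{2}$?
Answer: $\frac{9604}{10609} \approx 0.90527$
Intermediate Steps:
$\left(\frac{W}{103}\right)^{2} = \left(\frac{98}{103}\right)^{2} = \frac{9604}{10609}$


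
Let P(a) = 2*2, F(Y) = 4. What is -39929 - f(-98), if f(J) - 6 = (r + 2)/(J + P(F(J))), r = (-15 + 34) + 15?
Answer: -1876927/47 ≈ -39935.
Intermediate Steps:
P(a) = 4
r = 34 (r = 19 + 15 = 34)
f(J) = 6 + 36/(4 + J) (f(J) = 6 + (34 + 2)/(J + 4) = 6 + 36/(4 + J))
-39929 - f(-98) = -39929 - 6*(10 - 98)/(4 - 98) = -39929 - 6*(-88)/(-94) = -39929 - 6*(-1)*(-88)/94 = -39929 - 1*264/47 = -39929 - 264/47 = -1876927/47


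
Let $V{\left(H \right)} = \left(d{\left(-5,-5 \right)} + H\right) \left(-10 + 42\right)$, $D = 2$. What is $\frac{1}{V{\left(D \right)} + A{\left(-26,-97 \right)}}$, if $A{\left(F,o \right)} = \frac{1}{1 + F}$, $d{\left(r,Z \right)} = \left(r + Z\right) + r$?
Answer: $- \frac{25}{10401} \approx -0.0024036$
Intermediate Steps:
$d{\left(r,Z \right)} = Z + 2 r$ ($d{\left(r,Z \right)} = \left(Z + r\right) + r = Z + 2 r$)
$V{\left(H \right)} = -480 + 32 H$ ($V{\left(H \right)} = \left(\left(-5 + 2 \left(-5\right)\right) + H\right) \left(-10 + 42\right) = \left(\left(-5 - 10\right) + H\right) 32 = \left(-15 + H\right) 32 = -480 + 32 H$)
$\frac{1}{V{\left(D \right)} + A{\left(-26,-97 \right)}} = \frac{1}{\left(-480 + 32 \cdot 2\right) + \frac{1}{1 - 26}} = \frac{1}{\left(-480 + 64\right) + \frac{1}{-25}} = \frac{1}{-416 - \frac{1}{25}} = \frac{1}{- \frac{10401}{25}} = - \frac{25}{10401}$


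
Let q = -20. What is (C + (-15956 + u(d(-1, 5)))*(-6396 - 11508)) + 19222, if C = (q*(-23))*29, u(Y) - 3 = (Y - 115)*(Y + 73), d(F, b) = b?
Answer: 439271394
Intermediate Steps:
u(Y) = 3 + (-115 + Y)*(73 + Y) (u(Y) = 3 + (Y - 115)*(Y + 73) = 3 + (-115 + Y)*(73 + Y))
C = 13340 (C = -20*(-23)*29 = 460*29 = 13340)
(C + (-15956 + u(d(-1, 5)))*(-6396 - 11508)) + 19222 = (13340 + (-15956 + (-8392 + 5**2 - 42*5))*(-6396 - 11508)) + 19222 = (13340 + (-15956 + (-8392 + 25 - 210))*(-17904)) + 19222 = (13340 + (-15956 - 8577)*(-17904)) + 19222 = (13340 - 24533*(-17904)) + 19222 = (13340 + 439238832) + 19222 = 439252172 + 19222 = 439271394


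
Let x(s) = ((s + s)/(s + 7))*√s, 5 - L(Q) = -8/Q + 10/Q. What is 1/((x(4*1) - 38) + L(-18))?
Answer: -99/3112 ≈ -0.031812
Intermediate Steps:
L(Q) = 5 - 2/Q (L(Q) = 5 - (-8/Q + 10/Q) = 5 - 2/Q)
x(s) = 2*s^(3/2)/(7 + s) (x(s) = ((2*s)/(7 + s))*√s = (2*s/(7 + s))*√s = 2*s^(3/2)/(7 + s))
1/((x(4*1) - 38) + L(-18)) = 1/((2*(4*1)^(3/2)/(7 + 4*1) - 38) + (5 - 2/(-18))) = 1/((2*4^(3/2)/(7 + 4) - 38) + (5 - 2*(-1/18))) = 1/((2*8/11 - 38) + (5 + ⅑)) = 1/((2*8*(1/11) - 38) + 46/9) = 1/((16/11 - 38) + 46/9) = 1/(-402/11 + 46/9) = 1/(-3112/99) = -99/3112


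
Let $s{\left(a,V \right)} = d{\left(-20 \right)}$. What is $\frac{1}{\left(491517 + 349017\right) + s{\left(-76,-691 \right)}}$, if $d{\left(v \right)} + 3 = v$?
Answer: $\frac{1}{840511} \approx 1.1898 \cdot 10^{-6}$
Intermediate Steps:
$d{\left(v \right)} = -3 + v$
$s{\left(a,V \right)} = -23$ ($s{\left(a,V \right)} = -3 - 20 = -23$)
$\frac{1}{\left(491517 + 349017\right) + s{\left(-76,-691 \right)}} = \frac{1}{\left(491517 + 349017\right) - 23} = \frac{1}{840534 - 23} = \frac{1}{840511}$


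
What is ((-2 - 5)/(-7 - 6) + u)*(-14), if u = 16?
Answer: -3010/13 ≈ -231.54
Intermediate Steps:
((-2 - 5)/(-7 - 6) + u)*(-14) = ((-2 - 5)/(-7 - 6) + 16)*(-14) = (-7/(-13) + 16)*(-14) = (-7*(-1/13) + 16)*(-14) = (7/13 + 16)*(-14) = (215/13)*(-14) = -3010/13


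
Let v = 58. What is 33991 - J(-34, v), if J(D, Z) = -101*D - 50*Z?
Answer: 33457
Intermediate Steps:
33991 - J(-34, v) = 33991 - (-101*(-34) - 50*58) = 33991 - (3434 - 2900) = 33991 - 1*534 = 33991 - 534 = 33457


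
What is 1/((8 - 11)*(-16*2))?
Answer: 1/96 ≈ 0.010417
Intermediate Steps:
1/((8 - 11)*(-16*2)) = 1/(-3*(-32)) = 1/96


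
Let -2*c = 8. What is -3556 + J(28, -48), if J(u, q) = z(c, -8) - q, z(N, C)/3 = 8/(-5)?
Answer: -17564/5 ≈ -3512.8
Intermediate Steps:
c = -4 (c = -½*8 = -4)
z(N, C) = -24/5 (z(N, C) = 3*(8/(-5)) = 3*(8*(-⅕)) = 3*(-8/5) = -24/5)
J(u, q) = -24/5 - q
-3556 + J(28, -48) = -3556 + (-24/5 - 1*(-48)) = -3556 + (-24/5 + 48) = -3556 + 216/5 = -17564/5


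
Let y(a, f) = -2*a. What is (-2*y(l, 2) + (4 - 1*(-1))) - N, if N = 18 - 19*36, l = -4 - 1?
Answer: 651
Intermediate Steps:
l = -5
N = -666 (N = 18 - 684 = -666)
(-2*y(l, 2) + (4 - 1*(-1))) - N = (-(-4)*(-5) + (4 - 1*(-1))) - 1*(-666) = (-2*10 + (4 + 1)) + 666 = (-20 + 5) + 666 = -15 + 666 = 651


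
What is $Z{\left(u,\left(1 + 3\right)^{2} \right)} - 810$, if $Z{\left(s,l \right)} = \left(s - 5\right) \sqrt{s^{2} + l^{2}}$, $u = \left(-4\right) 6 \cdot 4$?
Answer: $-810 - 1616 \sqrt{37} \approx -10640.0$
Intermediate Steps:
$u = -96$ ($u = \left(-24\right) 4 = -96$)
$Z{\left(s,l \right)} = \sqrt{l^{2} + s^{2}} \left(-5 + s\right)$ ($Z{\left(s,l \right)} = \left(-5 + s\right) \sqrt{l^{2} + s^{2}} = \sqrt{l^{2} + s^{2}} \left(-5 + s\right)$)
$Z{\left(u,\left(1 + 3\right)^{2} \right)} - 810 = \sqrt{\left(\left(1 + 3\right)^{2}\right)^{2} + \left(-96\right)^{2}} \left(-5 - 96\right) - 810 = \sqrt{\left(4^{2}\right)^{2} + 9216} \left(-101\right) - 810 = \sqrt{16^{2} + 9216} \left(-101\right) - 810 = \sqrt{256 + 9216} \left(-101\right) - 810 = \sqrt{9472} \left(-101\right) - 810 = 16 \sqrt{37} \left(-101\right) - 810 = - 1616 \sqrt{37} - 810 = -810 - 1616 \sqrt{37}$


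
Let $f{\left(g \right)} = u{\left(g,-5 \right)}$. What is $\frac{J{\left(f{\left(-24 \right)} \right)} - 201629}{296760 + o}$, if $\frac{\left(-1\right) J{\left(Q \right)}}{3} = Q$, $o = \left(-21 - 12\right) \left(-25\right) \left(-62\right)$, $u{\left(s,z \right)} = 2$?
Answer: $- \frac{40327}{49122} \approx -0.82096$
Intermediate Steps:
$f{\left(g \right)} = 2$
$o = -51150$ ($o = \left(-33\right) \left(-25\right) \left(-62\right) = 825 \left(-62\right) = -51150$)
$J{\left(Q \right)} = - 3 Q$
$\frac{J{\left(f{\left(-24 \right)} \right)} - 201629}{296760 + o} = \frac{\left(-3\right) 2 - 201629}{296760 - 51150} = \frac{-6 - 201629}{245610} = \left(-201635\right) \frac{1}{245610} = - \frac{40327}{49122}$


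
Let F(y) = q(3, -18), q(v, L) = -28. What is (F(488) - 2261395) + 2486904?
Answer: 225481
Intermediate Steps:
F(y) = -28
(F(488) - 2261395) + 2486904 = (-28 - 2261395) + 2486904 = -2261423 + 2486904 = 225481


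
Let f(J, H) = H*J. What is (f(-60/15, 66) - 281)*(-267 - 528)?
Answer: 433275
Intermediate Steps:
(f(-60/15, 66) - 281)*(-267 - 528) = (66*(-60/15) - 281)*(-267 - 528) = (66*(-60*1/15) - 281)*(-795) = (66*(-4) - 281)*(-795) = (-264 - 281)*(-795) = -545*(-795) = 433275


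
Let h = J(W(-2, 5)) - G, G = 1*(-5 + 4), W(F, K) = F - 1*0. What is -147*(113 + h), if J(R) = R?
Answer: -16464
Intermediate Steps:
W(F, K) = F (W(F, K) = F + 0 = F)
G = -1 (G = 1*(-1) = -1)
h = -1 (h = -2 - 1*(-1) = -2 + 1 = -1)
-147*(113 + h) = -147*(113 - 1) = -147*112 = -16464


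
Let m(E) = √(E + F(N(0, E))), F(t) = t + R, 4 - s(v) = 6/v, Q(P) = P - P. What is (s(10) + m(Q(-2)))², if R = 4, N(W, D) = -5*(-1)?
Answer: 1024/25 ≈ 40.960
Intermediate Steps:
N(W, D) = 5
Q(P) = 0
s(v) = 4 - 6/v
F(t) = 4 + t (F(t) = t + 4 = 4 + t)
m(E) = √(9 + E) (m(E) = √(E + (4 + 5)) = √(E + 9) = √(9 + E))
(s(10) + m(Q(-2)))² = ((4 - 6/10) + √(9 + 0))² = ((4 - 6*⅒) + √9)² = ((4 - ⅗) + 3)² = (17/5 + 3)² = (32/5)² = 1024/25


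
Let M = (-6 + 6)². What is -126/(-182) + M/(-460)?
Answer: 9/13 ≈ 0.69231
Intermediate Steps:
M = 0 (M = 0² = 0)
-126/(-182) + M/(-460) = -126/(-182) + 0/(-460) = -126*(-1/182) + 0*(-1/460) = 9/13 + 0 = 9/13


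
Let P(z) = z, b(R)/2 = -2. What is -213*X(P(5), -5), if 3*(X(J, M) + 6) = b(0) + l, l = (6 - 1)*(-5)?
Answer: 3337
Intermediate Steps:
b(R) = -4 (b(R) = 2*(-2) = -4)
l = -25 (l = 5*(-5) = -25)
X(J, M) = -47/3 (X(J, M) = -6 + (-4 - 25)/3 = -6 + (1/3)*(-29) = -6 - 29/3 = -47/3)
-213*X(P(5), -5) = -213*(-47/3) = 3337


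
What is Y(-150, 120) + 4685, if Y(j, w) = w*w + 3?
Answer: 19088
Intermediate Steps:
Y(j, w) = 3 + w**2 (Y(j, w) = w**2 + 3 = 3 + w**2)
Y(-150, 120) + 4685 = (3 + 120**2) + 4685 = (3 + 14400) + 4685 = 14403 + 4685 = 19088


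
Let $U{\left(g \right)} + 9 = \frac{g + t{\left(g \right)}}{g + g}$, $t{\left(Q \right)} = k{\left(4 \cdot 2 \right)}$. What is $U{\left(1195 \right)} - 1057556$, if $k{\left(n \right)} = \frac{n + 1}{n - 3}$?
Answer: $- \frac{6318947883}{5975} \approx -1.0576 \cdot 10^{6}$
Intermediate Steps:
$k{\left(n \right)} = \frac{1 + n}{-3 + n}$
$t{\left(Q \right)} = \frac{9}{5}$ ($t{\left(Q \right)} = \frac{1 + 4 \cdot 2}{-3 + 4 \cdot 2} = \frac{1 + 8}{-3 + 8} = \frac{1}{5} \cdot 9 = \frac{9}{5}$)
$U{\left(g \right)} = -9 + \frac{\frac{9}{5} + g}{2 g}$ ($U{\left(g \right)} = -9 + \frac{g + \frac{9}{5}}{g + g} = -9 + \frac{\frac{9}{5} + g}{2 g}$)
$U{\left(1195 \right)} - 1057556 = \frac{9 - 101575}{10 \cdot 1195} - 1057556 = \frac{1}{10} \cdot \frac{1}{1195} \left(9 - 101575\right) - 1057556 = \frac{1}{10} \cdot \frac{1}{1195} \left(-101566\right) - 1057556 = - \frac{50783}{5975} - 1057556 = - \frac{6318947883}{5975}$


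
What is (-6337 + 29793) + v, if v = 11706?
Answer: 35162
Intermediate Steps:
(-6337 + 29793) + v = (-6337 + 29793) + 11706 = 23456 + 11706 = 35162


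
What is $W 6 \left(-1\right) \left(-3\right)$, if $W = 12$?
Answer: $216$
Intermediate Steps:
$W 6 \left(-1\right) \left(-3\right) = 12 \cdot 6 \left(-1\right) \left(-3\right) = 12 \left(\left(-6\right) \left(-3\right)\right) = 12 \cdot 18 = 216$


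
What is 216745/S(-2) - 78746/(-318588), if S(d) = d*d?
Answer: 17263167761/318588 ≈ 54187.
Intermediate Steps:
S(d) = d²
216745/S(-2) - 78746/(-318588) = 216745/((-2)²) - 78746/(-318588) = 216745/4 - 78746*(-1/318588) = 216745*(¼) + 39373/159294 = 216745/4 + 39373/159294 = 17263167761/318588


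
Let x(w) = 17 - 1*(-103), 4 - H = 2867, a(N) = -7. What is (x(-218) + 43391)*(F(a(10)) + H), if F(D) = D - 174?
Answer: -132447484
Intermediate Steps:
H = -2863 (H = 4 - 1*2867 = 4 - 2867 = -2863)
x(w) = 120 (x(w) = 17 + 103 = 120)
F(D) = -174 + D
(x(-218) + 43391)*(F(a(10)) + H) = (120 + 43391)*((-174 - 7) - 2863) = 43511*(-181 - 2863) = 43511*(-3044) = -132447484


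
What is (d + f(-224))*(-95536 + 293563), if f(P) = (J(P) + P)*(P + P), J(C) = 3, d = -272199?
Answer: -34296494157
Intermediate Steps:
f(P) = 2*P*(3 + P) (f(P) = (3 + P)*(P + P) = (3 + P)*(2*P) = 2*P*(3 + P))
(d + f(-224))*(-95536 + 293563) = (-272199 + 2*(-224)*(3 - 224))*(-95536 + 293563) = (-272199 + 2*(-224)*(-221))*198027 = (-272199 + 99008)*198027 = -173191*198027 = -34296494157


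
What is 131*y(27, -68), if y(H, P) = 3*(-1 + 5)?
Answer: 1572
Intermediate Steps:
y(H, P) = 12 (y(H, P) = 3*4 = 12)
131*y(27, -68) = 131*12 = 1572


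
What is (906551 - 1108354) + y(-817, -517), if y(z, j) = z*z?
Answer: 465686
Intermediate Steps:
y(z, j) = z²
(906551 - 1108354) + y(-817, -517) = (906551 - 1108354) + (-817)² = -201803 + 667489 = 465686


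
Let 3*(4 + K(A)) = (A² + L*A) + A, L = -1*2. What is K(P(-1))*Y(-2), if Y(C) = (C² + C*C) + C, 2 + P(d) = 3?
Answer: -24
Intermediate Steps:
P(d) = 1 (P(d) = -2 + 3 = 1)
Y(C) = C + 2*C² (Y(C) = (C² + C²) + C = 2*C² + C = C + 2*C²)
L = -2
K(A) = -4 - A/3 + A²/3 (K(A) = -4 + ((A² - 2*A) + A)/3 = -4 + (A² - A)/3 = -4 + (-A/3 + A²/3) = -4 - A/3 + A²/3)
K(P(-1))*Y(-2) = (-4 - ⅓*1 + (⅓)*1²)*(-2*(1 + 2*(-2))) = (-4 - ⅓ + (⅓)*1)*(-2*(1 - 4)) = (-4 - ⅓ + ⅓)*(-2*(-3)) = -4*6 = -24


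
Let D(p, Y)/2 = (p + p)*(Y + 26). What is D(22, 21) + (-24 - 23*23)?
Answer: 3583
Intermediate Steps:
D(p, Y) = 4*p*(26 + Y) (D(p, Y) = 2*((p + p)*(Y + 26)) = 2*((2*p)*(26 + Y)) = 2*(2*p*(26 + Y)) = 4*p*(26 + Y))
D(22, 21) + (-24 - 23*23) = 4*22*(26 + 21) + (-24 - 23*23) = 4*22*47 + (-24 - 529) = 4136 - 553 = 3583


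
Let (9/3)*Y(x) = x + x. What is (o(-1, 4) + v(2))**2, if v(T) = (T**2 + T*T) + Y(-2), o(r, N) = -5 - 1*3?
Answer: 16/9 ≈ 1.7778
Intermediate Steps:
Y(x) = 2*x/3 (Y(x) = (x + x)/3 = (2*x)/3 = 2*x/3)
o(r, N) = -8 (o(r, N) = -5 - 3 = -8)
v(T) = -4/3 + 2*T**2 (v(T) = (T**2 + T*T) + (2/3)*(-2) = (T**2 + T**2) - 4/3 = 2*T**2 - 4/3 = -4/3 + 2*T**2)
(o(-1, 4) + v(2))**2 = (-8 + (-4/3 + 2*2**2))**2 = (-8 + (-4/3 + 2*4))**2 = (-8 + (-4/3 + 8))**2 = (-8 + 20/3)**2 = (-4/3)**2 = 16/9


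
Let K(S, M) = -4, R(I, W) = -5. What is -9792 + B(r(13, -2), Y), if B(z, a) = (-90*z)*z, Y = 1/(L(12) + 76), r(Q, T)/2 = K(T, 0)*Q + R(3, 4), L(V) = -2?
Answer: -1179432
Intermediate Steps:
r(Q, T) = -10 - 8*Q (r(Q, T) = 2*(-4*Q - 5) = 2*(-5 - 4*Q) = -10 - 8*Q)
Y = 1/74 (Y = 1/(-2 + 76) = 1/74 ≈ 0.013514)
B(z, a) = -90*z²
-9792 + B(r(13, -2), Y) = -9792 - 90*(-10 - 8*13)² = -9792 - 90*(-10 - 104)² = -9792 - 90*(-114)² = -9792 - 90*12996 = -9792 - 1169640 = -1179432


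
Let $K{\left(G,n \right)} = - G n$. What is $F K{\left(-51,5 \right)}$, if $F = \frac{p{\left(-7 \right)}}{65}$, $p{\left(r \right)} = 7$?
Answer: $\frac{357}{13} \approx 27.462$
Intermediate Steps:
$K{\left(G,n \right)} = - G n$
$F = \frac{7}{65} \approx 0.10769$
$F K{\left(-51,5 \right)} = \frac{7 \left(\left(-1\right) \left(-51\right) 5\right)}{65} = \frac{7}{65} \cdot 255 = \frac{357}{13}$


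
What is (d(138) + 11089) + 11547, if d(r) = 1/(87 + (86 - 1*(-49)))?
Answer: 5025193/222 ≈ 22636.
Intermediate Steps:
d(r) = 1/222 (d(r) = 1/(87 + (86 + 49)) = 1/(87 + 135) = 1/222)
(d(138) + 11089) + 11547 = (1/222 + 11089) + 11547 = 2461759/222 + 11547 = 5025193/222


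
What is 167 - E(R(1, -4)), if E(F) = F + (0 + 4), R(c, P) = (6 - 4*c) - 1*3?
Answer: 164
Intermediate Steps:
R(c, P) = 3 - 4*c (R(c, P) = (6 - 4*c) - 3 = 3 - 4*c)
E(F) = 4 + F (E(F) = F + 4 = 4 + F)
167 - E(R(1, -4)) = 167 - (4 + (3 - 4*1)) = 167 - (4 + (3 - 4)) = 167 - (4 - 1) = 167 - 1*3 = 167 - 3 = 164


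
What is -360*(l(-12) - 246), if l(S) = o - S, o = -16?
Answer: 90000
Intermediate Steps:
l(S) = -16 - S
-360*(l(-12) - 246) = -360*((-16 - 1*(-12)) - 246) = -360*((-16 + 12) - 246) = -360*(-4 - 246) = -360*(-250) = 90000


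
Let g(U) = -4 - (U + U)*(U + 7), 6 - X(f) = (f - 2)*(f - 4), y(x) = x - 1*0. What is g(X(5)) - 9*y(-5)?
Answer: -19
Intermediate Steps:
y(x) = x (y(x) = x + 0 = x)
X(f) = 6 - (-4 + f)*(-2 + f) (X(f) = 6 - (f - 2)*(f - 4) = 6 - (-2 + f)*(-4 + f) = 6 - (-4 + f)*(-2 + f))
g(U) = -4 - 2*U*(7 + U)
g(X(5)) - 9*y(-5) = (-4 - 14*(-2 - 1*5² + 6*5) - 2*(-2 - 1*5² + 6*5)²) - 9*(-5) = (-4 - 14*(-2 - 1*25 + 30) - 2*(-2 - 1*25 + 30)²) + 45 = (-4 - 14*(-2 - 25 + 30) - 2*(-2 - 25 + 30)²) + 45 = (-4 - 14*3 - 2*3²) + 45 = (-4 - 42 - 2*9) + 45 = (-4 - 42 - 18) + 45 = -64 + 45 = -19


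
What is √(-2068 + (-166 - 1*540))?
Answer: I*√2774 ≈ 52.669*I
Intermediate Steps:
√(-2068 + (-166 - 1*540)) = √(-2068 + (-166 - 540)) = √(-2068 - 706) = √(-2774) = I*√2774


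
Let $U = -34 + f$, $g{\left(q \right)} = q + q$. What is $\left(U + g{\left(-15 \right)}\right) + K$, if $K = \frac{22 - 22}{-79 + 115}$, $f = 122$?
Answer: $58$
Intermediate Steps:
$g{\left(q \right)} = 2 q$
$K = 0$ ($K = \frac{0}{36} = 0 \cdot \frac{1}{36} = 0$)
$U = 88$ ($U = -34 + 122 = 88$)
$\left(U + g{\left(-15 \right)}\right) + K = \left(88 + 2 \left(-15\right)\right) + 0 = \left(88 - 30\right) + 0 = 58 + 0 = 58$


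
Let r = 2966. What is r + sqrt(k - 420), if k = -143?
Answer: 2966 + I*sqrt(563) ≈ 2966.0 + 23.728*I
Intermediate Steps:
r + sqrt(k - 420) = 2966 + sqrt(-143 - 420) = 2966 + sqrt(-563) = 2966 + I*sqrt(563)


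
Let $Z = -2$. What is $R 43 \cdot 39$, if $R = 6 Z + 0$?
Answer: $-20124$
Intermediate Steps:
$R = -12$ ($R = 6 \left(-2\right) + 0 = -12 + 0 = -12$)
$R 43 \cdot 39 = \left(-12\right) 43 \cdot 39 = \left(-516\right) 39 = -20124$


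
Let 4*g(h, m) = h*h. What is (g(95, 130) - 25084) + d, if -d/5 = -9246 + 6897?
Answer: -44331/4 ≈ -11083.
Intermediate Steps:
g(h, m) = h²/4 (g(h, m) = (h*h)/4 = h²/4)
d = 11745 (d = -5*(-9246 + 6897) = -5*(-2349) = 11745)
(g(95, 130) - 25084) + d = ((¼)*95² - 25084) + 11745 = ((¼)*9025 - 25084) + 11745 = (9025/4 - 25084) + 11745 = -91311/4 + 11745 = -44331/4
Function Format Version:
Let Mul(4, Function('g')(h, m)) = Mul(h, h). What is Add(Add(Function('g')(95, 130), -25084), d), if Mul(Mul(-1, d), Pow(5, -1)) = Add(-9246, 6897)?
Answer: Rational(-44331, 4) ≈ -11083.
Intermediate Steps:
Function('g')(h, m) = Mul(Rational(1, 4), Pow(h, 2)) (Function('g')(h, m) = Mul(Rational(1, 4), Mul(h, h)) = Mul(Rational(1, 4), Pow(h, 2)))
d = 11745 (d = Mul(-5, Add(-9246, 6897)) = Mul(-5, -2349) = 11745)
Add(Add(Function('g')(95, 130), -25084), d) = Add(Add(Mul(Rational(1, 4), Pow(95, 2)), -25084), 11745) = Add(Add(Mul(Rational(1, 4), 9025), -25084), 11745) = Add(Add(Rational(9025, 4), -25084), 11745) = Add(Rational(-91311, 4), 11745) = Rational(-44331, 4)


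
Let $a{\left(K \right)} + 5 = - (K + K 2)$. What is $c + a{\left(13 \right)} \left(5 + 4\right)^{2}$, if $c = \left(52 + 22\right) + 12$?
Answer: $-3478$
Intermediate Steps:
$c = 86$ ($c = 74 + 12 = 86$)
$a{\left(K \right)} = -5 - 3 K$ ($a{\left(K \right)} = -5 - \left(K + K 2\right) = -5 - \left(K + 2 K\right) = -5 - 3 K$)
$c + a{\left(13 \right)} \left(5 + 4\right)^{2} = 86 + \left(-5 - 39\right) \left(5 + 4\right)^{2} = 86 + \left(-5 - 39\right) 9^{2} = 86 - 3564 = -3478$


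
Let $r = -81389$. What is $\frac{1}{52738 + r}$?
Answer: $- \frac{1}{28651} \approx -3.4903 \cdot 10^{-5}$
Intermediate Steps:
$\frac{1}{52738 + r} = \frac{1}{52738 - 81389} = \frac{1}{-28651} = - \frac{1}{28651}$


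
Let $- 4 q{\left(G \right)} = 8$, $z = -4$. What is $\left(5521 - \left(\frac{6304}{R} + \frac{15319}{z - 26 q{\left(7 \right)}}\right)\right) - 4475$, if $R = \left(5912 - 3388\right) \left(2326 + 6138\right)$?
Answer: $\frac{11645908583}{16022352} \approx 726.85$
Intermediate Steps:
$q{\left(G \right)} = -2$ ($q{\left(G \right)} = \left(- \frac{1}{4}\right) 8 = -2$)
$R = 21363136$ ($R = 2524 \cdot 8464 = 21363136$)
$\left(5521 - \left(\frac{6304}{R} + \frac{15319}{z - 26 q{\left(7 \right)}}\right)\right) - 4475 = \left(5521 - \left(\frac{197}{667598} + \frac{15319}{-4 - -52}\right)\right) - 4475 = \left(5521 - \left(\frac{197}{667598} + \frac{15319}{-4 + 52}\right)\right) - 4475 = \left(5521 - \left(\frac{197}{667598} + \frac{15319}{48}\right)\right) - 4475 = \left(5521 - \frac{5113471609}{16022352}\right) - 4475 = \frac{83345933783}{16022352} - 4475 = \frac{11645908583}{16022352}$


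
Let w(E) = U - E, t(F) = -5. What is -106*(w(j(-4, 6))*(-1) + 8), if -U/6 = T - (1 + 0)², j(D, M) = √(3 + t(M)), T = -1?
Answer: 424 - 106*I*√2 ≈ 424.0 - 149.91*I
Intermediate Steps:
j(D, M) = I*√2 (j(D, M) = √(3 - 5) = √(-2) = I*√2)
U = 12 (U = -6*(-1 - (1 + 0)²) = -6*(-1 - 1*1²) = -6*(-1 - 1*1) = -6*(-1 - 1) = -6*(-2) = 12)
w(E) = 12 - E
-106*(w(j(-4, 6))*(-1) + 8) = -106*((12 - I*√2)*(-1) + 8) = -106*((-12 + I*√2) + 8) = -106*(-4 + I*√2) = 424 - 106*I*√2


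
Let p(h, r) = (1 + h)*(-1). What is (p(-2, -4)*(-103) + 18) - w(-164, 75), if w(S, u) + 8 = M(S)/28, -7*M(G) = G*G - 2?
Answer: 843/14 ≈ 60.214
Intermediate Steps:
p(h, r) = -1 - h
M(G) = 2/7 - G²/7 (M(G) = -(G*G - 2)/7 = -(G² - 2)/7 = -(-2 + G²)/7 = 2/7 - G²/7)
w(S, u) = -783/98 - S²/196 (w(S, u) = -8 + (2/7 - S²/7)/28 = -8 + (2/7 - S²/7)*(1/28) = -8 + (1/98 - S²/196) = -783/98 - S²/196)
(p(-2, -4)*(-103) + 18) - w(-164, 75) = ((-1 - 1*(-2))*(-103) + 18) - (-783/98 - 1/196*(-164)²) = ((-1 + 2)*(-103) + 18) - (-783/98 - 1/196*26896) = (1*(-103) + 18) - (-783/98 - 6724/49) = (-103 + 18) - 1*(-2033/14) = -85 + 2033/14 = 843/14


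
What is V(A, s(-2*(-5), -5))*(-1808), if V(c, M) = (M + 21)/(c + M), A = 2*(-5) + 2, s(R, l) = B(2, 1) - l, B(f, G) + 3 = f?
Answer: 11300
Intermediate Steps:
B(f, G) = -3 + f
s(R, l) = -1 - l (s(R, l) = (-3 + 2) - l = -1 - l)
A = -8 (A = -10 + 2 = -8)
V(c, M) = (21 + M)/(M + c)
V(A, s(-2*(-5), -5))*(-1808) = ((21 + (-1 - 1*(-5)))/((-1 - 1*(-5)) - 8))*(-1808) = ((21 + (-1 + 5))/((-1 + 5) - 8))*(-1808) = ((21 + 4)/(4 - 8))*(-1808) = (25/(-4))*(-1808) = -1/4*25*(-1808) = -25/4*(-1808) = 11300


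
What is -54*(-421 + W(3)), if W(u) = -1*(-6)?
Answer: 22410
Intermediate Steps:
W(u) = 6
-54*(-421 + W(3)) = -54*(-421 + 6) = -54*(-415) = 22410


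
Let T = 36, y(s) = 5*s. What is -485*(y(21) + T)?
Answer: -68385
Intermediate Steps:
-485*(y(21) + T) = -485*(5*21 + 36) = -485*(105 + 36) = -485*141 = -68385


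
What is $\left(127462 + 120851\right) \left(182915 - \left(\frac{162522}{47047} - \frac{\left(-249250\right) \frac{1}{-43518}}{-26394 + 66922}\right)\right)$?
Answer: $\frac{48317227905439344431897}{1063803544496} \approx 4.5419 \cdot 10^{10}$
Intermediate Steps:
$\left(127462 + 120851\right) \left(182915 - \left(\frac{162522}{47047} - \frac{\left(-249250\right) \frac{1}{-43518}}{-26394 + 66922}\right)\right) = 248313 \left(182915 - \left(\frac{162522}{47047} - \frac{\left(-249250\right) \left(- \frac{1}{43518}\right)}{40528}\right)\right) = 248313 \left(182915 + \left(\frac{124625}{21759} \cdot \frac{1}{40528} - \frac{162522}{47047}\right)\right) = 248313 \left(182915 + \left(\frac{124625}{881848752} - \frac{162522}{47047}\right)\right) = 248313 \left(182915 - \frac{143313959640169}{41488338235344}\right) = 248313 \cdot \frac{7588696074358307591}{41488338235344} = \frac{48317227905439344431897}{1063803544496}$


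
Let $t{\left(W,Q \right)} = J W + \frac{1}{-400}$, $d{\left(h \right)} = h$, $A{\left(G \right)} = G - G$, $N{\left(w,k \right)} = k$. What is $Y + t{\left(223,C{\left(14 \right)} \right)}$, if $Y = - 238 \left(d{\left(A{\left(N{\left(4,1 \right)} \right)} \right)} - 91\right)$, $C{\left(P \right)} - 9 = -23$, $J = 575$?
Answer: $\frac{59953199}{400} \approx 1.4988 \cdot 10^{5}$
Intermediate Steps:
$A{\left(G \right)} = 0$
$C{\left(P \right)} = -14$ ($C{\left(P \right)} = 9 - 23 = -14$)
$t{\left(W,Q \right)} = - \frac{1}{400} + 575 W$ ($t{\left(W,Q \right)} = 575 W + \frac{1}{-400} = 575 W - \frac{1}{400} = - \frac{1}{400} + 575 W$)
$Y = 21658$ ($Y = - 238 \left(0 - 91\right) = \left(-238\right) \left(-91\right) = 21658$)
$Y + t{\left(223,C{\left(14 \right)} \right)} = 21658 + \left(- \frac{1}{400} + 575 \cdot 223\right) = 21658 + \left(- \frac{1}{400} + 128225\right) = 21658 + \frac{51289999}{400} = \frac{59953199}{400}$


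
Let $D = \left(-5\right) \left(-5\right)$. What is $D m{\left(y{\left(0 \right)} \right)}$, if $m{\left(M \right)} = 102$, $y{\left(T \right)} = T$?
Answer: $2550$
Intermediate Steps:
$D = 25$
$D m{\left(y{\left(0 \right)} \right)} = 25 \cdot 102 = 2550$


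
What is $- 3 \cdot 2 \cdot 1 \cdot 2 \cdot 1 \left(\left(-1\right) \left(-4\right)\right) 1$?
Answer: $-48$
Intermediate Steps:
$- 3 \cdot 2 \cdot 1 \cdot 2 \cdot 1 \left(\left(-1\right) \left(-4\right)\right) 1 = - 3 \cdot 2 \cdot 2 \cdot 1 \cdot 4 \cdot 1 = - 3 \cdot 4 \cdot 1 \cdot 4 \cdot 1 = - 3 \cdot 4 \cdot 4 \cdot 1 = - 3 \cdot 16 \cdot 1 = \left(-3\right) 16 = -48$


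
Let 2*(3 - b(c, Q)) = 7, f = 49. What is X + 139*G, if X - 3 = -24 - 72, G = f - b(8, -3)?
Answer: 13575/2 ≈ 6787.5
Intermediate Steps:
b(c, Q) = -½ (b(c, Q) = 3 - ½*7 = 3 - 7/2 = -½)
G = 99/2 (G = 49 - 1*(-½) = 49 + ½ = 99/2 ≈ 49.500)
X = -93 (X = 3 + (-24 - 72) = 3 - 96 = -93)
X + 139*G = -93 + 139*(99/2) = -93 + 13761/2 = 13575/2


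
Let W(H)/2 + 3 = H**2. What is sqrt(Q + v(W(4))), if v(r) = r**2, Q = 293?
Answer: sqrt(969) ≈ 31.129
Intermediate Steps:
W(H) = -6 + 2*H**2
sqrt(Q + v(W(4))) = sqrt(293 + (-6 + 2*4**2)**2) = sqrt(293 + (-6 + 2*16)**2) = sqrt(293 + (-6 + 32)**2) = sqrt(293 + 26**2) = sqrt(293 + 676) = sqrt(969)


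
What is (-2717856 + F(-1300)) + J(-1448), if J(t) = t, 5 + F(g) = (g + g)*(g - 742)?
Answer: 2589891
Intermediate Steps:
F(g) = -5 + 2*g*(-742 + g) (F(g) = -5 + (g + g)*(g - 742) = -5 + (2*g)*(-742 + g) = -5 + 2*g*(-742 + g))
(-2717856 + F(-1300)) + J(-1448) = (-2717856 + (-5 - 1484*(-1300) + 2*(-1300)²)) - 1448 = (-2717856 + (-5 + 1929200 + 2*1690000)) - 1448 = (-2717856 + (-5 + 1929200 + 3380000)) - 1448 = (-2717856 + 5309195) - 1448 = 2591339 - 1448 = 2589891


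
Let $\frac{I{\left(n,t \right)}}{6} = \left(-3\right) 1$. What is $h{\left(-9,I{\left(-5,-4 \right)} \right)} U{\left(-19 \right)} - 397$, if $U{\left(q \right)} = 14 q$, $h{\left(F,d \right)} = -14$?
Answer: $3327$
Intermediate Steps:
$I{\left(n,t \right)} = -18$ ($I{\left(n,t \right)} = 6 \left(\left(-3\right) 1\right) = 6 \left(-3\right) = -18$)
$h{\left(-9,I{\left(-5,-4 \right)} \right)} U{\left(-19 \right)} - 397 = - 14 \cdot 14 \left(-19\right) - 397 = \left(-14\right) \left(-266\right) - 397 = 3724 - 397 = 3327$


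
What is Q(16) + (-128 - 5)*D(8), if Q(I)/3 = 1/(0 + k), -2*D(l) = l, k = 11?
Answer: 5855/11 ≈ 532.27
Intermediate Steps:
D(l) = -l/2
Q(I) = 3/11 (Q(I) = 3/(0 + 11) = 3/11)
Q(16) + (-128 - 5)*D(8) = 3/11 + (-128 - 5)*(-1/2*8) = 3/11 - 133*(-4) = 3/11 + 532 = 5855/11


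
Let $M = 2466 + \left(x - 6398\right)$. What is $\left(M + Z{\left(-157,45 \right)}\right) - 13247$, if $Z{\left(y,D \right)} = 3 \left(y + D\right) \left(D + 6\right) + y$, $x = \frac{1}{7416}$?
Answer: $- \frac{255644351}{7416} \approx -34472.0$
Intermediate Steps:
$x = \frac{1}{7416} \approx 0.00013484$
$Z{\left(y,D \right)} = y + 3 \left(6 + D\right) \left(D + y\right)$ ($Z{\left(y,D \right)} = 3 \left(D + y\right) \left(6 + D\right) + y = 3 \left(6 + D\right) \left(D + y\right) + y = y + 3 \left(6 + D\right) \left(D + y\right)$)
$M = - \frac{29159711}{7416}$ ($M = 2466 + \left(\frac{1}{7416} - 6398\right) = 2466 - \frac{47447567}{7416} = - \frac{29159711}{7416} \approx -3932.0$)
$\left(M + Z{\left(-157,45 \right)}\right) - 13247 = \left(- \frac{29159711}{7416} + \left(3 \cdot 45^{2} + 18 \cdot 45 + 19 \left(-157\right) + 3 \cdot 45 \left(-157\right)\right)\right) - 13247 = \left(- \frac{29159711}{7416} + \left(3 \cdot 2025 + 810 - 2983 - 21195\right)\right) - 13247 = \left(- \frac{29159711}{7416} + \left(6075 + 810 - 2983 - 21195\right)\right) - 13247 = \left(- \frac{29159711}{7416} - 17293\right) - 13247 = - \frac{157404599}{7416} - 13247 = - \frac{255644351}{7416}$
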